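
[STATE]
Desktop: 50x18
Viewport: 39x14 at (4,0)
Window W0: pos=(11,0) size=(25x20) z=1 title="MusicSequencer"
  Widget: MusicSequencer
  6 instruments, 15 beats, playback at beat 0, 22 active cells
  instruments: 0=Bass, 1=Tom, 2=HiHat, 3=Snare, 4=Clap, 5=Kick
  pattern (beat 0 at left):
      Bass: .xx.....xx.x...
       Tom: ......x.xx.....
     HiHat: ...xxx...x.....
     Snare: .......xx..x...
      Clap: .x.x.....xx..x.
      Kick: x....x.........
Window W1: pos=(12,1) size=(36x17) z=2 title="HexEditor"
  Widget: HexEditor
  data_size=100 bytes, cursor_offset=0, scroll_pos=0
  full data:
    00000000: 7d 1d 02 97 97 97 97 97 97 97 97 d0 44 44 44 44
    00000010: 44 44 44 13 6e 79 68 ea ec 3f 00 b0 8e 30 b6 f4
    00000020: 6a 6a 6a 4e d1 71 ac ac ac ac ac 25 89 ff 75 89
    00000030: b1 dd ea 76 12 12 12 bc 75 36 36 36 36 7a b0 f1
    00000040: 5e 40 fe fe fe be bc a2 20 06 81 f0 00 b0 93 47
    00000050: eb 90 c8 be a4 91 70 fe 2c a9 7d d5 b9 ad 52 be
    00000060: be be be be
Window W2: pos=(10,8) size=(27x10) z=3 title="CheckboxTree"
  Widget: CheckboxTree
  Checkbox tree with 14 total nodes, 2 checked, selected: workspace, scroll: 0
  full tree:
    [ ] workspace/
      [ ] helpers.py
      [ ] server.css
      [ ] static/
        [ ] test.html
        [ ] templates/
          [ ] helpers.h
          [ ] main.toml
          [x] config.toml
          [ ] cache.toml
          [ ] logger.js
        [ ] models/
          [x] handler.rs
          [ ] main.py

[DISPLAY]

       ┏━━━━━━━━━━━━━━━━━━━━━━━┓       
       ┃┏━━━━━━━━━━━━━━━━━━━━━━━━━━━━━━
       ┠┃ HexEditor                    
       ┃┠──────────────────────────────
       ┃┃00000000  7D 1d 02 97 97 97 97
       ┃┃00000010  44 44 44 13 6e 79 68
       ┃┃00000020  6a 6a 6a 4e d1 71 ac
       ┃┃00000030  b1 dd ea 76 12 12 12
      ┏━━━━━━━━━━━━━━━━━━━━━━━━━┓ be bc
      ┃ CheckboxTree            ┃ 91 70
      ┠─────────────────────────┨      
      ┃>[-] workspace/          ┃      
      ┃   [ ] helpers.py        ┃      
      ┃   [ ] server.css        ┃      


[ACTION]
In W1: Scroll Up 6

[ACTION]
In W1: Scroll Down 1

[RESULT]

       ┏━━━━━━━━━━━━━━━━━━━━━━━┓       
       ┃┏━━━━━━━━━━━━━━━━━━━━━━━━━━━━━━
       ┠┃ HexEditor                    
       ┃┠──────────────────────────────
       ┃┃00000010  44 44 44 13 6e 79 68
       ┃┃00000020  6a 6a 6a 4e d1 71 ac
       ┃┃00000030  b1 dd ea 76 12 12 12
       ┃┃00000040  5e 40 fe fe fe be bc
      ┏━━━━━━━━━━━━━━━━━━━━━━━━━┓ 91 70
      ┃ CheckboxTree            ┃      
      ┠─────────────────────────┨      
      ┃>[-] workspace/          ┃      
      ┃   [ ] helpers.py        ┃      
      ┃   [ ] server.css        ┃      


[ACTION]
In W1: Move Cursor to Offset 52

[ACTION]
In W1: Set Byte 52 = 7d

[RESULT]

       ┏━━━━━━━━━━━━━━━━━━━━━━━┓       
       ┃┏━━━━━━━━━━━━━━━━━━━━━━━━━━━━━━
       ┠┃ HexEditor                    
       ┃┠──────────────────────────────
       ┃┃00000010  44 44 44 13 6e 79 68
       ┃┃00000020  6a 6a 6a 4e d1 71 ac
       ┃┃00000030  b1 dd ea 76 7D 12 12
       ┃┃00000040  5e 40 fe fe fe be bc
      ┏━━━━━━━━━━━━━━━━━━━━━━━━━┓ 91 70
      ┃ CheckboxTree            ┃      
      ┠─────────────────────────┨      
      ┃>[-] workspace/          ┃      
      ┃   [ ] helpers.py        ┃      
      ┃   [ ] server.css        ┃      


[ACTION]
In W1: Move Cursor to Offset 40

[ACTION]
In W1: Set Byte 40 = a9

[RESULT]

       ┏━━━━━━━━━━━━━━━━━━━━━━━┓       
       ┃┏━━━━━━━━━━━━━━━━━━━━━━━━━━━━━━
       ┠┃ HexEditor                    
       ┃┠──────────────────────────────
       ┃┃00000010  44 44 44 13 6e 79 68
       ┃┃00000020  6a 6a 6a 4e d1 71 ac
       ┃┃00000030  b1 dd ea 76 7d 12 12
       ┃┃00000040  5e 40 fe fe fe be bc
      ┏━━━━━━━━━━━━━━━━━━━━━━━━━┓ 91 70
      ┃ CheckboxTree            ┃      
      ┠─────────────────────────┨      
      ┃>[-] workspace/          ┃      
      ┃   [ ] helpers.py        ┃      
      ┃   [ ] server.css        ┃      


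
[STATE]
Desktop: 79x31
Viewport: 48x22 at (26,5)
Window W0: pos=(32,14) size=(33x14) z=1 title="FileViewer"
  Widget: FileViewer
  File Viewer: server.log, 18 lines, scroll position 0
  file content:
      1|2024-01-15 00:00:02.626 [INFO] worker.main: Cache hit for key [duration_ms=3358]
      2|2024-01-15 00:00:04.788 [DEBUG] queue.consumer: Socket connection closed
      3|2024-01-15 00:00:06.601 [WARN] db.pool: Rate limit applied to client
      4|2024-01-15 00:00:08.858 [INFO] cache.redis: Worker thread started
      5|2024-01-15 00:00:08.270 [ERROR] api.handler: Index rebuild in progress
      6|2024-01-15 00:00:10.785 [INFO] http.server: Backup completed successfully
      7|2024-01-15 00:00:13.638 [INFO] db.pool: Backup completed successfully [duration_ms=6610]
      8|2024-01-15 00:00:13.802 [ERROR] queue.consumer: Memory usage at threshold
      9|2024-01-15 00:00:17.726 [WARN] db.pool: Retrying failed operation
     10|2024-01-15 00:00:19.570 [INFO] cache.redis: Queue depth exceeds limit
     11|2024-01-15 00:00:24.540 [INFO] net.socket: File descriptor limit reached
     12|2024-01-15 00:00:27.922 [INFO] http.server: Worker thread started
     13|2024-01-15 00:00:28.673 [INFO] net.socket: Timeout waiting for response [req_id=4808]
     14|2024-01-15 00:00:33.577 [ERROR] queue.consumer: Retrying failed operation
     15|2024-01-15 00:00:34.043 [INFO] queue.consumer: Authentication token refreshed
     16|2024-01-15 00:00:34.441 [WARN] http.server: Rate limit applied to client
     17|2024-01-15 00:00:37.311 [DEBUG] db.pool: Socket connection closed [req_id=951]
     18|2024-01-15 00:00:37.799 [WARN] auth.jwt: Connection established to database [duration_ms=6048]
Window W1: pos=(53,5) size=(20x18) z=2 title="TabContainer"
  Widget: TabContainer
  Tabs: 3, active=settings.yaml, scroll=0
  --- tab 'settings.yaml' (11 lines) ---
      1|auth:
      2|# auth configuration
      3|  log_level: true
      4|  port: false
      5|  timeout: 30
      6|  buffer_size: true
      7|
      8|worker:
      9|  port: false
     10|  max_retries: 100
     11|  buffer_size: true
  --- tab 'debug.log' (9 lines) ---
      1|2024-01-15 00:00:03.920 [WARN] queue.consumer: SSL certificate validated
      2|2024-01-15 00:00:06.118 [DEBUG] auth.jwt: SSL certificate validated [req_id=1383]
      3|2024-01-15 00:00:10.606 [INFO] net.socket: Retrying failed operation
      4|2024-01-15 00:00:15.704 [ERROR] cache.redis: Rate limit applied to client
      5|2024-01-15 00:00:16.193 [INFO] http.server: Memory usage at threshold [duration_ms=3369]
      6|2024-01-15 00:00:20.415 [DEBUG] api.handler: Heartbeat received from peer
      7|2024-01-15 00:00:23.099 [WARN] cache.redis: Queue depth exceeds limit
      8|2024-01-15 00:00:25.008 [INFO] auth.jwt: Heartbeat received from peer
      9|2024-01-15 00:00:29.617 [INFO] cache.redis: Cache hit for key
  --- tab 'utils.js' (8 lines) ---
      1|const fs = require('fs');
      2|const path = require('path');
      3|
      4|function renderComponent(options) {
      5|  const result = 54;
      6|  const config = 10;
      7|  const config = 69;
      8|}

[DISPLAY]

                           ┏━━━━━━━━━━━━━━━━━━┓ 
                           ┃ TabContainer     ┃ 
                           ┠──────────────────┨ 
                           ┃[settings.yaml]│ d┃ 
                           ┃──────────────────┃ 
                           ┃auth:             ┃ 
                           ┃# auth configurati┃ 
                           ┃  log_level: true ┃ 
                           ┃  port: false     ┃ 
      ┏━━━━━━━━━━━━━━━━━━━━┃  timeout: 30     ┃ 
      ┃ FileViewer         ┃  buffer_size: tru┃ 
      ┠────────────────────┃                  ┃ 
      ┃2024-01-15 00:00:02.┃worker:           ┃ 
      ┃2024-01-15 00:00:04.┃  port: false     ┃ 
      ┃2024-01-15 00:00:06.┃  max_retries: 100┃ 
      ┃2024-01-15 00:00:08.┃  buffer_size: tru┃ 
      ┃2024-01-15 00:00:08.┃                  ┃ 
      ┃2024-01-15 00:00:10.┗━━━━━━━━━━━━━━━━━━┛ 
      ┃2024-01-15 00:00:13.638 [INFO]░┃         
      ┃2024-01-15 00:00:13.802 [ERROR░┃         
      ┃2024-01-15 00:00:17.726 [WARN]░┃         
      ┃2024-01-15 00:00:19.570 [INFO]▼┃         


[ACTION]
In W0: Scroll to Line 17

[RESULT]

                           ┏━━━━━━━━━━━━━━━━━━┓ 
                           ┃ TabContainer     ┃ 
                           ┠──────────────────┨ 
                           ┃[settings.yaml]│ d┃ 
                           ┃──────────────────┃ 
                           ┃auth:             ┃ 
                           ┃# auth configurati┃ 
                           ┃  log_level: true ┃ 
                           ┃  port: false     ┃ 
      ┏━━━━━━━━━━━━━━━━━━━━┃  timeout: 30     ┃ 
      ┃ FileViewer         ┃  buffer_size: tru┃ 
      ┠────────────────────┃                  ┃ 
      ┃2024-01-15 00:00:17.┃worker:           ┃ 
      ┃2024-01-15 00:00:19.┃  port: false     ┃ 
      ┃2024-01-15 00:00:24.┃  max_retries: 100┃ 
      ┃2024-01-15 00:00:27.┃  buffer_size: tru┃ 
      ┃2024-01-15 00:00:28.┃                  ┃ 
      ┃2024-01-15 00:00:33.┗━━━━━━━━━━━━━━━━━━┛ 
      ┃2024-01-15 00:00:34.043 [INFO]░┃         
      ┃2024-01-15 00:00:34.441 [WARN]░┃         
      ┃2024-01-15 00:00:37.311 [DEBUG█┃         
      ┃2024-01-15 00:00:37.799 [WARN]▼┃         


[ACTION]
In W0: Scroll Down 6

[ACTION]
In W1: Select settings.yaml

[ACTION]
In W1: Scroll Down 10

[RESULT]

                           ┏━━━━━━━━━━━━━━━━━━┓ 
                           ┃ TabContainer     ┃ 
                           ┠──────────────────┨ 
                           ┃[settings.yaml]│ d┃ 
                           ┃──────────────────┃ 
                           ┃  buffer_size: tru┃ 
                           ┃                  ┃ 
                           ┃                  ┃ 
                           ┃                  ┃ 
      ┏━━━━━━━━━━━━━━━━━━━━┃                  ┃ 
      ┃ FileViewer         ┃                  ┃ 
      ┠────────────────────┃                  ┃ 
      ┃2024-01-15 00:00:17.┃                  ┃ 
      ┃2024-01-15 00:00:19.┃                  ┃ 
      ┃2024-01-15 00:00:24.┃                  ┃ 
      ┃2024-01-15 00:00:27.┃                  ┃ 
      ┃2024-01-15 00:00:28.┃                  ┃ 
      ┃2024-01-15 00:00:33.┗━━━━━━━━━━━━━━━━━━┛ 
      ┃2024-01-15 00:00:34.043 [INFO]░┃         
      ┃2024-01-15 00:00:34.441 [WARN]░┃         
      ┃2024-01-15 00:00:37.311 [DEBUG█┃         
      ┃2024-01-15 00:00:37.799 [WARN]▼┃         


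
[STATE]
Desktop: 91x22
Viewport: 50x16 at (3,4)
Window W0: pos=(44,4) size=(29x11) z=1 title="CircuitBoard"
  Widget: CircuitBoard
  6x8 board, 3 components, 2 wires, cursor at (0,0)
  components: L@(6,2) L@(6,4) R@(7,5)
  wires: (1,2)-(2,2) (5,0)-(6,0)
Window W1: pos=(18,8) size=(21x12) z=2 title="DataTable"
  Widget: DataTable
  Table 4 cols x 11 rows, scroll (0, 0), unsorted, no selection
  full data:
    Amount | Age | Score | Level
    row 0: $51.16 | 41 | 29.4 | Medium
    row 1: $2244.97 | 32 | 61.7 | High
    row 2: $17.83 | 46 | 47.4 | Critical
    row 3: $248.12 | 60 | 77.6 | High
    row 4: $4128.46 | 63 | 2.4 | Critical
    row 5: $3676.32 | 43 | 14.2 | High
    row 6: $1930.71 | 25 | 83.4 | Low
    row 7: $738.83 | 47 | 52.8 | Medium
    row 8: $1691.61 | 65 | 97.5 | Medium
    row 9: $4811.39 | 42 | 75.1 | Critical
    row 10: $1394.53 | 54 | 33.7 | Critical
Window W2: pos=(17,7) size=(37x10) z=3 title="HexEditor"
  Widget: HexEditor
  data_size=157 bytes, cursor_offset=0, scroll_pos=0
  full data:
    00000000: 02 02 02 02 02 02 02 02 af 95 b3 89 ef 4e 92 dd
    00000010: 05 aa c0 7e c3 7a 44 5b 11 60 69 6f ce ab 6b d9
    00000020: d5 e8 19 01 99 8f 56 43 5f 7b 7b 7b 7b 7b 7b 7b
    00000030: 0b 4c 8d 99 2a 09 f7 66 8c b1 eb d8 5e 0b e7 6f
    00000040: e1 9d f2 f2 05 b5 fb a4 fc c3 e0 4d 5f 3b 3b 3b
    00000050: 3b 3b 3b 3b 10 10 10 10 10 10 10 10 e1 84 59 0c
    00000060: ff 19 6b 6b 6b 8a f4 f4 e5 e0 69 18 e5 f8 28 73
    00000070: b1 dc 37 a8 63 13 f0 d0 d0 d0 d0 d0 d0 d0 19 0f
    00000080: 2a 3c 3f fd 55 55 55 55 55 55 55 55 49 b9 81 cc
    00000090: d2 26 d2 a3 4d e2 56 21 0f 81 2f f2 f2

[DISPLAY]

                                         ┏━━━━━━━━
                                         ┃ Circuit
                                         ┠────────
              ┏━━━━━━━━━━━━━━━━━━━━━━━━━━━━━━━━━━━
              ┃ HexEditor                         
              ┠───────────────────────────────────
              ┃00000000  02 02 02 02 02 02 02 02  
              ┃00000010  05 aa c0 7e c3 7a 44 5b  
              ┃00000020  d5 e8 19 01 99 8f 56 43  
              ┃00000030  0b 4c 8d 99 2a 09 f7 66  
              ┃00000040  e1 9d f2 f2 05 b5 fb a4  
              ┃00000050  3b 3b 3b 3b 10 10 10 10  
              ┗━━━━━━━━━━━━━━━━━━━━━━━━━━━━━━━━━━━
               ┃$4128.46│63 │2.4  │┃              
               ┃$3676.32│43 │14.2 │┃              
               ┗━━━━━━━━━━━━━━━━━━━┛              


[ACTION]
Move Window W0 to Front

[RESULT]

                                         ┏━━━━━━━━
                                         ┃ Circuit
                                         ┠────────
              ┏━━━━━━━━━━━━━━━━━━━━━━━━━━┃   0 1 2
              ┃ HexEditor                ┃0  [.]  
              ┠──────────────────────────┃        
              ┃00000000  02 02 02 02 02 0┃1       
              ┃00000010  05 aa c0 7e c3 7┃        
              ┃00000020  d5 e8 19 01 99 8┃2       
              ┃00000030  0b 4c 8d 99 2a 0┃        
              ┃00000040  e1 9d f2 f2 05 b┗━━━━━━━━
              ┃00000050  3b 3b 3b 3b 10 10 10 10  
              ┗━━━━━━━━━━━━━━━━━━━━━━━━━━━━━━━━━━━
               ┃$4128.46│63 │2.4  │┃              
               ┃$3676.32│43 │14.2 │┃              
               ┗━━━━━━━━━━━━━━━━━━━┛              


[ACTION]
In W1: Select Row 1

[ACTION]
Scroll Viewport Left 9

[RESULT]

                                            ┏━━━━━
                                            ┃ Circ
                                            ┠─────
                 ┏━━━━━━━━━━━━━━━━━━━━━━━━━━┃   0 
                 ┃ HexEditor                ┃0  [.
                 ┠──────────────────────────┃     
                 ┃00000000  02 02 02 02 02 0┃1    
                 ┃00000010  05 aa c0 7e c3 7┃     
                 ┃00000020  d5 e8 19 01 99 8┃2    
                 ┃00000030  0b 4c 8d 99 2a 0┃     
                 ┃00000040  e1 9d f2 f2 05 b┗━━━━━
                 ┃00000050  3b 3b 3b 3b 10 10 10 1
                 ┗━━━━━━━━━━━━━━━━━━━━━━━━━━━━━━━━
                  ┃$4128.46│63 │2.4  │┃           
                  ┃$3676.32│43 │14.2 │┃           
                  ┗━━━━━━━━━━━━━━━━━━━┛           


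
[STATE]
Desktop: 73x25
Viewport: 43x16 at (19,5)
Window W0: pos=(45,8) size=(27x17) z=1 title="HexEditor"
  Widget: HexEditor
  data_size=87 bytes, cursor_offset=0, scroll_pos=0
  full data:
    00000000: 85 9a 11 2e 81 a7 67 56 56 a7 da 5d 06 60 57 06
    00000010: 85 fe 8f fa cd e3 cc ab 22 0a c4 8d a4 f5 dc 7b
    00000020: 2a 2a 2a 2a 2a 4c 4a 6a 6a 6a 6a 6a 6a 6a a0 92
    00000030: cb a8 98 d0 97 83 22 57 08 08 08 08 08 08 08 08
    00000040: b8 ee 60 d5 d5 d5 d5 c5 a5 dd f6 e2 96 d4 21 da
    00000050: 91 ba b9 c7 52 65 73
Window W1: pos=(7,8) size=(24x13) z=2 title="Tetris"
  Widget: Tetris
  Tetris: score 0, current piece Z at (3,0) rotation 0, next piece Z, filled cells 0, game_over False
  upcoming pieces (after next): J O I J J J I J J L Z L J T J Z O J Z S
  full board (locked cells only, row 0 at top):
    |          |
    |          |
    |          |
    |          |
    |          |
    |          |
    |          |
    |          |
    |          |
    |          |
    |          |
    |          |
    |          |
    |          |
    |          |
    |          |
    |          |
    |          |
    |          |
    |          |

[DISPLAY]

                                           
                                           
                                           
━━━━━━━━━━━┓              ┏━━━━━━━━━━━━━━━━
           ┃              ┃ HexEditor      
───────────┨              ┠────────────────
Next:      ┃              ┃00000000  85 9a 
▓▓         ┃              ┃00000010  85 fe 
 ▓▓        ┃              ┃00000020  2a 2a 
           ┃              ┃00000030  cb a8 
           ┃              ┃00000040  b8 ee 
           ┃              ┃00000050  91 ba 
Score:     ┃              ┃                
0          ┃              ┃                
           ┃              ┃                
━━━━━━━━━━━┛              ┃                


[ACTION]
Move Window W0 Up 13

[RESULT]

                          ┃00000020  2a 2a 
                          ┃00000030  cb a8 
                          ┃00000040  b8 ee 
━━━━━━━━━━━┓              ┃00000050  91 ba 
           ┃              ┃                
───────────┨              ┃                
Next:      ┃              ┃                
▓▓         ┃              ┃                
 ▓▓        ┃              ┃                
           ┃              ┃                
           ┃              ┃                
           ┃              ┗━━━━━━━━━━━━━━━━
Score:     ┃                               
0          ┃                               
           ┃                               
━━━━━━━━━━━┛                               


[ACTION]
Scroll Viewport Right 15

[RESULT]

               ┃00000020  2a 2a 2a 2a 2a ┃ 
               ┃00000030  cb a8 98 d0 97 ┃ 
               ┃00000040  b8 ee 60 d5 d5 ┃ 
┓              ┃00000050  91 ba b9 c7 52 ┃ 
┃              ┃                         ┃ 
┨              ┃                         ┃ 
┃              ┃                         ┃ 
┃              ┃                         ┃ 
┃              ┃                         ┃ 
┃              ┃                         ┃ 
┃              ┃                         ┃ 
┃              ┗━━━━━━━━━━━━━━━━━━━━━━━━━┛ 
┃                                          
┃                                          
┃                                          
┛                                          


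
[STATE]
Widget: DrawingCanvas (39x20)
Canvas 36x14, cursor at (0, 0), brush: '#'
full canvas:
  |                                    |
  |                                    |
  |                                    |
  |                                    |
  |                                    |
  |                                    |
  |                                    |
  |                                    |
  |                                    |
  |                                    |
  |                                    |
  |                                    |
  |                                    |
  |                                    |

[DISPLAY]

+                                      
                                       
                                       
                                       
                                       
                                       
                                       
                                       
                                       
                                       
                                       
                                       
                                       
                                       
                                       
                                       
                                       
                                       
                                       
                                       


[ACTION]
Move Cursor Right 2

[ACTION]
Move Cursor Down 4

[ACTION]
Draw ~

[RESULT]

                                       
                                       
                                       
                                       
  ~                                    
                                       
                                       
                                       
                                       
                                       
                                       
                                       
                                       
                                       
                                       
                                       
                                       
                                       
                                       
                                       


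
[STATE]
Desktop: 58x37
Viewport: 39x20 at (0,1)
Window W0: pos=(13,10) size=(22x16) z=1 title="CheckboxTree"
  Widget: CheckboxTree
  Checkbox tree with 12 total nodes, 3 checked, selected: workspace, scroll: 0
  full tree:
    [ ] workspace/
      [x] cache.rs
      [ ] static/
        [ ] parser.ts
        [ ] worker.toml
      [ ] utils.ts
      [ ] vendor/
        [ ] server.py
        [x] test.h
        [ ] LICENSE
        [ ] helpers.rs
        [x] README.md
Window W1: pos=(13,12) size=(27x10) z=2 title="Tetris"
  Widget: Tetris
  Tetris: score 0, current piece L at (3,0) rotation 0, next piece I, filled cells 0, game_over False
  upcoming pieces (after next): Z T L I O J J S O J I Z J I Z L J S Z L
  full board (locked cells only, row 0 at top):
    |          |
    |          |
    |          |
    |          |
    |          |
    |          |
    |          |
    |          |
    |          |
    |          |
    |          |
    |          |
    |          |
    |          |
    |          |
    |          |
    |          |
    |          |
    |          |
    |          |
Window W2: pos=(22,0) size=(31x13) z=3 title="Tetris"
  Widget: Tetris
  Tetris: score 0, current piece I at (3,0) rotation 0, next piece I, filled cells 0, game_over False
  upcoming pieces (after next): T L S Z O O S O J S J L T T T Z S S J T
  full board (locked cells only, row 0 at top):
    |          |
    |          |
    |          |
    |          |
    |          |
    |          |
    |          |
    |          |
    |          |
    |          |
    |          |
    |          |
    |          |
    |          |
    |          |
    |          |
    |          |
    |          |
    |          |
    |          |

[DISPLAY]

                      ┃ Tetris         
                      ┠────────────────
                      ┃          │Next:
                      ┃          │████ 
                      ┃          │     
                      ┃          │     
                      ┃          │     
                      ┃          │     
                      ┃          │Score
             ┏━━━━━━━━┃          │0    
             ┃ Checkbo┃          │     
             ┏━━━━━━━━┗━━━━━━━━━━━━━━━━
             ┃ Tetris                  
             ┠─────────────────────────
             ┃          │Next:         
             ┃          │████          
             ┃          │              
             ┃          │              
             ┃          │              
             ┃          │              


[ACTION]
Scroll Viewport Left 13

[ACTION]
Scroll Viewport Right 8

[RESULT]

              ┃ Tetris                 
              ┠────────────────────────
              ┃          │Next:        
              ┃          │████         
              ┃          │             
              ┃          │             
              ┃          │             
              ┃          │             
              ┃          │Score:       
     ┏━━━━━━━━┃          │0            
     ┃ Checkbo┃          │             
     ┏━━━━━━━━┗━━━━━━━━━━━━━━━━━━━━━━━━
     ┃ Tetris                  ┃       
     ┠─────────────────────────┨       
     ┃          │Next:         ┃       
     ┃          │████          ┃       
     ┃          │              ┃       
     ┃          │              ┃       
     ┃          │              ┃       
     ┃          │              ┃       


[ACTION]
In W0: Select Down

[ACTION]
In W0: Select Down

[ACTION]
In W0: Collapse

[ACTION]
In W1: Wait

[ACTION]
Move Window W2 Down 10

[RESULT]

                                       
                                       
                                       
                                       
                                       
                                       
                                       
                                       
                                       
     ┏━━━━━━━━┏━━━━━━━━━━━━━━━━━━━━━━━━
     ┃ Checkbo┃ Tetris                 
     ┏━━━━━━━━┠────────────────────────
     ┃ Tetris ┃          │Next:        
     ┠────────┃          │████         
     ┃        ┃          │             
     ┃        ┃          │             
     ┃        ┃          │             
     ┃        ┃          │             
     ┃        ┃          │Score:       
     ┃        ┃          │0            


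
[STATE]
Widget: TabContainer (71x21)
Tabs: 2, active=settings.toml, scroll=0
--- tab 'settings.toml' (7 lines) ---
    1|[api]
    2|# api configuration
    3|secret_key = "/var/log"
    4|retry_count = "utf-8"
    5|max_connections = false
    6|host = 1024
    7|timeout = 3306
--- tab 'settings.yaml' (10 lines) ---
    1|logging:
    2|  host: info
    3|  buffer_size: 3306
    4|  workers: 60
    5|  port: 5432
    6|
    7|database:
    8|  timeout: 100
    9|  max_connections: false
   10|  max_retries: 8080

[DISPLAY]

[settings.toml]│ settings.yaml                                         
───────────────────────────────────────────────────────────────────────
[api]                                                                  
# api configuration                                                    
secret_key = "/var/log"                                                
retry_count = "utf-8"                                                  
max_connections = false                                                
host = 1024                                                            
timeout = 3306                                                         
                                                                       
                                                                       
                                                                       
                                                                       
                                                                       
                                                                       
                                                                       
                                                                       
                                                                       
                                                                       
                                                                       
                                                                       


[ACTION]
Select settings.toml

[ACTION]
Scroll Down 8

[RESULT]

[settings.toml]│ settings.yaml                                         
───────────────────────────────────────────────────────────────────────
timeout = 3306                                                         
                                                                       
                                                                       
                                                                       
                                                                       
                                                                       
                                                                       
                                                                       
                                                                       
                                                                       
                                                                       
                                                                       
                                                                       
                                                                       
                                                                       
                                                                       
                                                                       
                                                                       
                                                                       


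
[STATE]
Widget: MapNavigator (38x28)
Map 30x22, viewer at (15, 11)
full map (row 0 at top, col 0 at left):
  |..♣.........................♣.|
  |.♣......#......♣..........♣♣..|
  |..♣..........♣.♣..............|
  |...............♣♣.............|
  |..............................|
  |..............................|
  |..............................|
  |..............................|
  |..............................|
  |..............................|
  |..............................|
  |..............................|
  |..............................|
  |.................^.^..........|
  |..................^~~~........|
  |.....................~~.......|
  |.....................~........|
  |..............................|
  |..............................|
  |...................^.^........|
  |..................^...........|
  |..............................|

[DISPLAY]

                                      
                                      
                                      
    ..♣.........................♣.    
    .♣......#......♣..........♣♣..    
    ..♣..........♣.♣..............    
    ...............♣♣.............    
    ..............................    
    ..............................    
    ..............................    
    ..............................    
    ..............................    
    ..............................    
    ..............................    
    ...............@..............    
    ..............................    
    .................^.^..........    
    ..................^~~~........    
    .....................~~.......    
    .....................~........    
    ..............................    
    ..............................    
    ...................^.^........    
    ..................^...........    
    ..............................    
                                      
                                      
                                      


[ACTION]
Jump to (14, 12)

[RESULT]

                                      
                                      
     ..♣.........................♣.   
     .♣......#......♣..........♣♣..   
     ..♣..........♣.♣..............   
     ...............♣♣.............   
     ..............................   
     ..............................   
     ..............................   
     ..............................   
     ..............................   
     ..............................   
     ..............................   
     ..............................   
     ..............@...............   
     .................^.^..........   
     ..................^~~~........   
     .....................~~.......   
     .....................~........   
     ..............................   
     ..............................   
     ...................^.^........   
     ..................^...........   
     ..............................   
                                      
                                      
                                      
                                      


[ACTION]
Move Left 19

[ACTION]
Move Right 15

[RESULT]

                                      
                                      
    ..♣.........................♣.    
    .♣......#......♣..........♣♣..    
    ..♣..........♣.♣..............    
    ...............♣♣.............    
    ..............................    
    ..............................    
    ..............................    
    ..............................    
    ..............................    
    ..............................    
    ..............................    
    ..............................    
    ...............@..............    
    .................^.^..........    
    ..................^~~~........    
    .....................~~.......    
    .....................~........    
    ..............................    
    ..............................    
    ...................^.^........    
    ..................^...........    
    ..............................    
                                      
                                      
                                      
                                      


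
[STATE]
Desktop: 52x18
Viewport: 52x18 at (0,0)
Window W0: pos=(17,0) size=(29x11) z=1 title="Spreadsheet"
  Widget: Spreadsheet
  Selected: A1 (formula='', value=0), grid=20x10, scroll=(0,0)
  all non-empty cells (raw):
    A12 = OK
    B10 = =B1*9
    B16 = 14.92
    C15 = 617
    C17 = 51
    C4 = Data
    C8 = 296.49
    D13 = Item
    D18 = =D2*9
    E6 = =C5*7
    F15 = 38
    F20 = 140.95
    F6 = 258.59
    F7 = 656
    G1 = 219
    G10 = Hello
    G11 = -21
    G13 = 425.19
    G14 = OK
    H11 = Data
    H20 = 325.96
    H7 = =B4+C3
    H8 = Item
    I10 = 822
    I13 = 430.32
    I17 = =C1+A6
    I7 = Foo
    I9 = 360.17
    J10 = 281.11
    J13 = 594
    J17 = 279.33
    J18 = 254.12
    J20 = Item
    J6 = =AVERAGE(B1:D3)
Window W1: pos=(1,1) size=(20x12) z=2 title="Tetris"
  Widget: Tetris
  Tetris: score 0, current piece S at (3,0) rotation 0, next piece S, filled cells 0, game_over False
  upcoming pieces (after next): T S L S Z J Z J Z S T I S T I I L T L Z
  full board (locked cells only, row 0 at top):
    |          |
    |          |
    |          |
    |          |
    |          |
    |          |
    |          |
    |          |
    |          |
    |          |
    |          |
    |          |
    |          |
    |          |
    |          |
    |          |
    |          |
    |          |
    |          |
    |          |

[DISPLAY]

                 ┏━━━━━━━━━━━━━━━━━━━━━━━━━━━┓      
 ┏━━━━━━━━━━━━━━━━━━┓readsheet               ┃      
 ┃ Tetris           ┃────────────────────────┨      
 ┠──────────────────┨                        ┃      
 ┃                  ┃    A       B       C   ┃      
 ┃                  ┃------------------------┃      
 ┃                  ┃      [0]       0       ┃      
 ┃                  ┃        0       0       ┃      
 ┃                  ┃        0       0       ┃      
 ┃                  ┃        0       0Data   ┃      
 ┃                  ┃━━━━━━━━━━━━━━━━━━━━━━━━┛      
 ┃                  ┃                               
 ┗━━━━━━━━━━━━━━━━━━┛                               
                                                    
                                                    
                                                    
                                                    
                                                    


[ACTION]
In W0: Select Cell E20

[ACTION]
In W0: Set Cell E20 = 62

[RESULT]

                 ┏━━━━━━━━━━━━━━━━━━━━━━━━━━━┓      
 ┏━━━━━━━━━━━━━━━━━━┓readsheet               ┃      
 ┃ Tetris           ┃────────────────────────┨      
 ┠──────────────────┨: 62                    ┃      
 ┃                  ┃    A       B       C   ┃      
 ┃                  ┃------------------------┃      
 ┃                  ┃        0       0       ┃      
 ┃                  ┃        0       0       ┃      
 ┃                  ┃        0       0       ┃      
 ┃                  ┃        0       0Data   ┃      
 ┃                  ┃━━━━━━━━━━━━━━━━━━━━━━━━┛      
 ┃                  ┃                               
 ┗━━━━━━━━━━━━━━━━━━┛                               
                                                    
                                                    
                                                    
                                                    
                                                    


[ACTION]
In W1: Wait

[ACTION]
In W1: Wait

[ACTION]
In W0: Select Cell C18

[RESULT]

                 ┏━━━━━━━━━━━━━━━━━━━━━━━━━━━┓      
 ┏━━━━━━━━━━━━━━━━━━┓readsheet               ┃      
 ┃ Tetris           ┃────────────────────────┨      
 ┠──────────────────┨:                       ┃      
 ┃                  ┃    A       B       C   ┃      
 ┃                  ┃------------------------┃      
 ┃                  ┃        0       0       ┃      
 ┃                  ┃        0       0       ┃      
 ┃                  ┃        0       0       ┃      
 ┃                  ┃        0       0Data   ┃      
 ┃                  ┃━━━━━━━━━━━━━━━━━━━━━━━━┛      
 ┃                  ┃                               
 ┗━━━━━━━━━━━━━━━━━━┛                               
                                                    
                                                    
                                                    
                                                    
                                                    
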